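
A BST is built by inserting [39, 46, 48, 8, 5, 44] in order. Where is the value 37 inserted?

Starting tree (level order): [39, 8, 46, 5, None, 44, 48]
Insertion path: 39 -> 8
Result: insert 37 as right child of 8
Final tree (level order): [39, 8, 46, 5, 37, 44, 48]


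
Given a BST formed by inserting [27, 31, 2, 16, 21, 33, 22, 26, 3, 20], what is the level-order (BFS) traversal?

Tree insertion order: [27, 31, 2, 16, 21, 33, 22, 26, 3, 20]
Tree (level-order array): [27, 2, 31, None, 16, None, 33, 3, 21, None, None, None, None, 20, 22, None, None, None, 26]
BFS from the root, enqueuing left then right child of each popped node:
  queue [27] -> pop 27, enqueue [2, 31], visited so far: [27]
  queue [2, 31] -> pop 2, enqueue [16], visited so far: [27, 2]
  queue [31, 16] -> pop 31, enqueue [33], visited so far: [27, 2, 31]
  queue [16, 33] -> pop 16, enqueue [3, 21], visited so far: [27, 2, 31, 16]
  queue [33, 3, 21] -> pop 33, enqueue [none], visited so far: [27, 2, 31, 16, 33]
  queue [3, 21] -> pop 3, enqueue [none], visited so far: [27, 2, 31, 16, 33, 3]
  queue [21] -> pop 21, enqueue [20, 22], visited so far: [27, 2, 31, 16, 33, 3, 21]
  queue [20, 22] -> pop 20, enqueue [none], visited so far: [27, 2, 31, 16, 33, 3, 21, 20]
  queue [22] -> pop 22, enqueue [26], visited so far: [27, 2, 31, 16, 33, 3, 21, 20, 22]
  queue [26] -> pop 26, enqueue [none], visited so far: [27, 2, 31, 16, 33, 3, 21, 20, 22, 26]
Result: [27, 2, 31, 16, 33, 3, 21, 20, 22, 26]


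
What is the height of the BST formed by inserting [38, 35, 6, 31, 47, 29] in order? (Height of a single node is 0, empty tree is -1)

Insertion order: [38, 35, 6, 31, 47, 29]
Tree (level-order array): [38, 35, 47, 6, None, None, None, None, 31, 29]
Compute height bottom-up (empty subtree = -1):
  height(29) = 1 + max(-1, -1) = 0
  height(31) = 1 + max(0, -1) = 1
  height(6) = 1 + max(-1, 1) = 2
  height(35) = 1 + max(2, -1) = 3
  height(47) = 1 + max(-1, -1) = 0
  height(38) = 1 + max(3, 0) = 4
Height = 4


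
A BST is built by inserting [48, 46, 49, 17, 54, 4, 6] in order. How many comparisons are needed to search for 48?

Search path for 48: 48
Found: True
Comparisons: 1


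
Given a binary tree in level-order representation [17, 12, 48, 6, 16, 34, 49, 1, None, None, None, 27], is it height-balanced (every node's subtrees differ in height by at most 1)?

Tree (level-order array): [17, 12, 48, 6, 16, 34, 49, 1, None, None, None, 27]
Definition: a tree is height-balanced if, at every node, |h(left) - h(right)| <= 1 (empty subtree has height -1).
Bottom-up per-node check:
  node 1: h_left=-1, h_right=-1, diff=0 [OK], height=0
  node 6: h_left=0, h_right=-1, diff=1 [OK], height=1
  node 16: h_left=-1, h_right=-1, diff=0 [OK], height=0
  node 12: h_left=1, h_right=0, diff=1 [OK], height=2
  node 27: h_left=-1, h_right=-1, diff=0 [OK], height=0
  node 34: h_left=0, h_right=-1, diff=1 [OK], height=1
  node 49: h_left=-1, h_right=-1, diff=0 [OK], height=0
  node 48: h_left=1, h_right=0, diff=1 [OK], height=2
  node 17: h_left=2, h_right=2, diff=0 [OK], height=3
All nodes satisfy the balance condition.
Result: Balanced


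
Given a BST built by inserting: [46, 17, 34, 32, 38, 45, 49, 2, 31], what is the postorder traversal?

Tree insertion order: [46, 17, 34, 32, 38, 45, 49, 2, 31]
Tree (level-order array): [46, 17, 49, 2, 34, None, None, None, None, 32, 38, 31, None, None, 45]
Postorder traversal: [2, 31, 32, 45, 38, 34, 17, 49, 46]


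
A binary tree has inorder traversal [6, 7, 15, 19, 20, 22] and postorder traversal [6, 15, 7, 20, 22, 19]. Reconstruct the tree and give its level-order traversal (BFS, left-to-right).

Inorder:   [6, 7, 15, 19, 20, 22]
Postorder: [6, 15, 7, 20, 22, 19]
Algorithm: postorder visits root last, so walk postorder right-to-left;
each value is the root of the current inorder slice — split it at that
value, recurse on the right subtree first, then the left.
Recursive splits:
  root=19; inorder splits into left=[6, 7, 15], right=[20, 22]
  root=22; inorder splits into left=[20], right=[]
  root=20; inorder splits into left=[], right=[]
  root=7; inorder splits into left=[6], right=[15]
  root=15; inorder splits into left=[], right=[]
  root=6; inorder splits into left=[], right=[]
Reconstructed level-order: [19, 7, 22, 6, 15, 20]


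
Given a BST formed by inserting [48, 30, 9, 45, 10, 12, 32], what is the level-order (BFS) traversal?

Tree insertion order: [48, 30, 9, 45, 10, 12, 32]
Tree (level-order array): [48, 30, None, 9, 45, None, 10, 32, None, None, 12]
BFS from the root, enqueuing left then right child of each popped node:
  queue [48] -> pop 48, enqueue [30], visited so far: [48]
  queue [30] -> pop 30, enqueue [9, 45], visited so far: [48, 30]
  queue [9, 45] -> pop 9, enqueue [10], visited so far: [48, 30, 9]
  queue [45, 10] -> pop 45, enqueue [32], visited so far: [48, 30, 9, 45]
  queue [10, 32] -> pop 10, enqueue [12], visited so far: [48, 30, 9, 45, 10]
  queue [32, 12] -> pop 32, enqueue [none], visited so far: [48, 30, 9, 45, 10, 32]
  queue [12] -> pop 12, enqueue [none], visited so far: [48, 30, 9, 45, 10, 32, 12]
Result: [48, 30, 9, 45, 10, 32, 12]


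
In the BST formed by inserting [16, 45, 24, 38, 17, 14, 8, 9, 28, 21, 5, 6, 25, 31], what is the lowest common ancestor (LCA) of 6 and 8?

Tree insertion order: [16, 45, 24, 38, 17, 14, 8, 9, 28, 21, 5, 6, 25, 31]
Tree (level-order array): [16, 14, 45, 8, None, 24, None, 5, 9, 17, 38, None, 6, None, None, None, 21, 28, None, None, None, None, None, 25, 31]
In a BST, the LCA of p=6, q=8 is the first node v on the
root-to-leaf path with p <= v <= q (go left if both < v, right if both > v).
Walk from root:
  at 16: both 6 and 8 < 16, go left
  at 14: both 6 and 8 < 14, go left
  at 8: 6 <= 8 <= 8, this is the LCA
LCA = 8


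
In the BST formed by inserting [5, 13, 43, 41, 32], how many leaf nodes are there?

Tree built from: [5, 13, 43, 41, 32]
Tree (level-order array): [5, None, 13, None, 43, 41, None, 32]
Rule: A leaf has 0 children.
Per-node child counts:
  node 5: 1 child(ren)
  node 13: 1 child(ren)
  node 43: 1 child(ren)
  node 41: 1 child(ren)
  node 32: 0 child(ren)
Matching nodes: [32]
Count of leaf nodes: 1


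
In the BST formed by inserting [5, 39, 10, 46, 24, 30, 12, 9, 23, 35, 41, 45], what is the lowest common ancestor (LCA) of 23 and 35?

Tree insertion order: [5, 39, 10, 46, 24, 30, 12, 9, 23, 35, 41, 45]
Tree (level-order array): [5, None, 39, 10, 46, 9, 24, 41, None, None, None, 12, 30, None, 45, None, 23, None, 35]
In a BST, the LCA of p=23, q=35 is the first node v on the
root-to-leaf path with p <= v <= q (go left if both < v, right if both > v).
Walk from root:
  at 5: both 23 and 35 > 5, go right
  at 39: both 23 and 35 < 39, go left
  at 10: both 23 and 35 > 10, go right
  at 24: 23 <= 24 <= 35, this is the LCA
LCA = 24


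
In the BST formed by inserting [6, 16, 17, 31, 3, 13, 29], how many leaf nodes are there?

Tree built from: [6, 16, 17, 31, 3, 13, 29]
Tree (level-order array): [6, 3, 16, None, None, 13, 17, None, None, None, 31, 29]
Rule: A leaf has 0 children.
Per-node child counts:
  node 6: 2 child(ren)
  node 3: 0 child(ren)
  node 16: 2 child(ren)
  node 13: 0 child(ren)
  node 17: 1 child(ren)
  node 31: 1 child(ren)
  node 29: 0 child(ren)
Matching nodes: [3, 13, 29]
Count of leaf nodes: 3


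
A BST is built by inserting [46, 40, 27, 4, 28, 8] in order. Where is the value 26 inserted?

Starting tree (level order): [46, 40, None, 27, None, 4, 28, None, 8]
Insertion path: 46 -> 40 -> 27 -> 4 -> 8
Result: insert 26 as right child of 8
Final tree (level order): [46, 40, None, 27, None, 4, 28, None, 8, None, None, None, 26]


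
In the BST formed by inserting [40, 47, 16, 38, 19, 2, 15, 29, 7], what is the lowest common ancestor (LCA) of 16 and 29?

Tree insertion order: [40, 47, 16, 38, 19, 2, 15, 29, 7]
Tree (level-order array): [40, 16, 47, 2, 38, None, None, None, 15, 19, None, 7, None, None, 29]
In a BST, the LCA of p=16, q=29 is the first node v on the
root-to-leaf path with p <= v <= q (go left if both < v, right if both > v).
Walk from root:
  at 40: both 16 and 29 < 40, go left
  at 16: 16 <= 16 <= 29, this is the LCA
LCA = 16


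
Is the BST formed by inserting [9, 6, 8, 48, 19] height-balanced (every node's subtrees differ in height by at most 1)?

Tree (level-order array): [9, 6, 48, None, 8, 19]
Definition: a tree is height-balanced if, at every node, |h(left) - h(right)| <= 1 (empty subtree has height -1).
Bottom-up per-node check:
  node 8: h_left=-1, h_right=-1, diff=0 [OK], height=0
  node 6: h_left=-1, h_right=0, diff=1 [OK], height=1
  node 19: h_left=-1, h_right=-1, diff=0 [OK], height=0
  node 48: h_left=0, h_right=-1, diff=1 [OK], height=1
  node 9: h_left=1, h_right=1, diff=0 [OK], height=2
All nodes satisfy the balance condition.
Result: Balanced


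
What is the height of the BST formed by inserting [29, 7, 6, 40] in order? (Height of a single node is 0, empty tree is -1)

Insertion order: [29, 7, 6, 40]
Tree (level-order array): [29, 7, 40, 6]
Compute height bottom-up (empty subtree = -1):
  height(6) = 1 + max(-1, -1) = 0
  height(7) = 1 + max(0, -1) = 1
  height(40) = 1 + max(-1, -1) = 0
  height(29) = 1 + max(1, 0) = 2
Height = 2


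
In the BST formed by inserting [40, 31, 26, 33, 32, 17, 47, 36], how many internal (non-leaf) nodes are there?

Tree built from: [40, 31, 26, 33, 32, 17, 47, 36]
Tree (level-order array): [40, 31, 47, 26, 33, None, None, 17, None, 32, 36]
Rule: An internal node has at least one child.
Per-node child counts:
  node 40: 2 child(ren)
  node 31: 2 child(ren)
  node 26: 1 child(ren)
  node 17: 0 child(ren)
  node 33: 2 child(ren)
  node 32: 0 child(ren)
  node 36: 0 child(ren)
  node 47: 0 child(ren)
Matching nodes: [40, 31, 26, 33]
Count of internal (non-leaf) nodes: 4


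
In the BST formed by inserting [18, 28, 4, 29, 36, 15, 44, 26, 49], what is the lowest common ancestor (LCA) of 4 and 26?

Tree insertion order: [18, 28, 4, 29, 36, 15, 44, 26, 49]
Tree (level-order array): [18, 4, 28, None, 15, 26, 29, None, None, None, None, None, 36, None, 44, None, 49]
In a BST, the LCA of p=4, q=26 is the first node v on the
root-to-leaf path with p <= v <= q (go left if both < v, right if both > v).
Walk from root:
  at 18: 4 <= 18 <= 26, this is the LCA
LCA = 18


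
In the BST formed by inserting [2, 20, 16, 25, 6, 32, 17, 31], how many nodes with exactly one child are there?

Tree built from: [2, 20, 16, 25, 6, 32, 17, 31]
Tree (level-order array): [2, None, 20, 16, 25, 6, 17, None, 32, None, None, None, None, 31]
Rule: These are nodes with exactly 1 non-null child.
Per-node child counts:
  node 2: 1 child(ren)
  node 20: 2 child(ren)
  node 16: 2 child(ren)
  node 6: 0 child(ren)
  node 17: 0 child(ren)
  node 25: 1 child(ren)
  node 32: 1 child(ren)
  node 31: 0 child(ren)
Matching nodes: [2, 25, 32]
Count of nodes with exactly one child: 3


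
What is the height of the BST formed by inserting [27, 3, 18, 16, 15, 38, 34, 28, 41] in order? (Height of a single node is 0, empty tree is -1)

Insertion order: [27, 3, 18, 16, 15, 38, 34, 28, 41]
Tree (level-order array): [27, 3, 38, None, 18, 34, 41, 16, None, 28, None, None, None, 15]
Compute height bottom-up (empty subtree = -1):
  height(15) = 1 + max(-1, -1) = 0
  height(16) = 1 + max(0, -1) = 1
  height(18) = 1 + max(1, -1) = 2
  height(3) = 1 + max(-1, 2) = 3
  height(28) = 1 + max(-1, -1) = 0
  height(34) = 1 + max(0, -1) = 1
  height(41) = 1 + max(-1, -1) = 0
  height(38) = 1 + max(1, 0) = 2
  height(27) = 1 + max(3, 2) = 4
Height = 4


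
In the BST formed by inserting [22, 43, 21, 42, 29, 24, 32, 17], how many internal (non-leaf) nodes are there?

Tree built from: [22, 43, 21, 42, 29, 24, 32, 17]
Tree (level-order array): [22, 21, 43, 17, None, 42, None, None, None, 29, None, 24, 32]
Rule: An internal node has at least one child.
Per-node child counts:
  node 22: 2 child(ren)
  node 21: 1 child(ren)
  node 17: 0 child(ren)
  node 43: 1 child(ren)
  node 42: 1 child(ren)
  node 29: 2 child(ren)
  node 24: 0 child(ren)
  node 32: 0 child(ren)
Matching nodes: [22, 21, 43, 42, 29]
Count of internal (non-leaf) nodes: 5


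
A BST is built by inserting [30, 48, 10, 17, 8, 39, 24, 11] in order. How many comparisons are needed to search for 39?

Search path for 39: 30 -> 48 -> 39
Found: True
Comparisons: 3


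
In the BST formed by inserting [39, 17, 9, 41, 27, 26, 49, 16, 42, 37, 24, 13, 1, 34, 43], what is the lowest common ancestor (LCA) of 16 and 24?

Tree insertion order: [39, 17, 9, 41, 27, 26, 49, 16, 42, 37, 24, 13, 1, 34, 43]
Tree (level-order array): [39, 17, 41, 9, 27, None, 49, 1, 16, 26, 37, 42, None, None, None, 13, None, 24, None, 34, None, None, 43]
In a BST, the LCA of p=16, q=24 is the first node v on the
root-to-leaf path with p <= v <= q (go left if both < v, right if both > v).
Walk from root:
  at 39: both 16 and 24 < 39, go left
  at 17: 16 <= 17 <= 24, this is the LCA
LCA = 17


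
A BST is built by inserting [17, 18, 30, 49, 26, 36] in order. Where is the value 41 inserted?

Starting tree (level order): [17, None, 18, None, 30, 26, 49, None, None, 36]
Insertion path: 17 -> 18 -> 30 -> 49 -> 36
Result: insert 41 as right child of 36
Final tree (level order): [17, None, 18, None, 30, 26, 49, None, None, 36, None, None, 41]


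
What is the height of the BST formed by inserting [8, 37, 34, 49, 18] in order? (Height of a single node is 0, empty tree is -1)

Insertion order: [8, 37, 34, 49, 18]
Tree (level-order array): [8, None, 37, 34, 49, 18]
Compute height bottom-up (empty subtree = -1):
  height(18) = 1 + max(-1, -1) = 0
  height(34) = 1 + max(0, -1) = 1
  height(49) = 1 + max(-1, -1) = 0
  height(37) = 1 + max(1, 0) = 2
  height(8) = 1 + max(-1, 2) = 3
Height = 3


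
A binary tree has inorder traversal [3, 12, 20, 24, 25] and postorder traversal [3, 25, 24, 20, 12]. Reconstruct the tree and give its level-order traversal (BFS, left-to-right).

Inorder:   [3, 12, 20, 24, 25]
Postorder: [3, 25, 24, 20, 12]
Algorithm: postorder visits root last, so walk postorder right-to-left;
each value is the root of the current inorder slice — split it at that
value, recurse on the right subtree first, then the left.
Recursive splits:
  root=12; inorder splits into left=[3], right=[20, 24, 25]
  root=20; inorder splits into left=[], right=[24, 25]
  root=24; inorder splits into left=[], right=[25]
  root=25; inorder splits into left=[], right=[]
  root=3; inorder splits into left=[], right=[]
Reconstructed level-order: [12, 3, 20, 24, 25]


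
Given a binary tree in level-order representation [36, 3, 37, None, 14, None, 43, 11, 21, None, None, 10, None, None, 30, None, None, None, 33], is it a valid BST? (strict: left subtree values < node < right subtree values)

Level-order array: [36, 3, 37, None, 14, None, 43, 11, 21, None, None, 10, None, None, 30, None, None, None, 33]
Validate using subtree bounds (lo, hi): at each node, require lo < value < hi,
then recurse left with hi=value and right with lo=value.
Preorder trace (stopping at first violation):
  at node 36 with bounds (-inf, +inf): OK
  at node 3 with bounds (-inf, 36): OK
  at node 14 with bounds (3, 36): OK
  at node 11 with bounds (3, 14): OK
  at node 10 with bounds (3, 11): OK
  at node 21 with bounds (14, 36): OK
  at node 30 with bounds (21, 36): OK
  at node 33 with bounds (30, 36): OK
  at node 37 with bounds (36, +inf): OK
  at node 43 with bounds (37, +inf): OK
No violation found at any node.
Result: Valid BST


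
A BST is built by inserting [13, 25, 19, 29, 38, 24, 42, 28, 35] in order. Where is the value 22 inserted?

Starting tree (level order): [13, None, 25, 19, 29, None, 24, 28, 38, None, None, None, None, 35, 42]
Insertion path: 13 -> 25 -> 19 -> 24
Result: insert 22 as left child of 24
Final tree (level order): [13, None, 25, 19, 29, None, 24, 28, 38, 22, None, None, None, 35, 42]


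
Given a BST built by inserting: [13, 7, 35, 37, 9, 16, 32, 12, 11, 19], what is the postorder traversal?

Tree insertion order: [13, 7, 35, 37, 9, 16, 32, 12, 11, 19]
Tree (level-order array): [13, 7, 35, None, 9, 16, 37, None, 12, None, 32, None, None, 11, None, 19]
Postorder traversal: [11, 12, 9, 7, 19, 32, 16, 37, 35, 13]


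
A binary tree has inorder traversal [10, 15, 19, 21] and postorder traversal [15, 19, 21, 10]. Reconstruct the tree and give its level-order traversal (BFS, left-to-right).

Inorder:   [10, 15, 19, 21]
Postorder: [15, 19, 21, 10]
Algorithm: postorder visits root last, so walk postorder right-to-left;
each value is the root of the current inorder slice — split it at that
value, recurse on the right subtree first, then the left.
Recursive splits:
  root=10; inorder splits into left=[], right=[15, 19, 21]
  root=21; inorder splits into left=[15, 19], right=[]
  root=19; inorder splits into left=[15], right=[]
  root=15; inorder splits into left=[], right=[]
Reconstructed level-order: [10, 21, 19, 15]


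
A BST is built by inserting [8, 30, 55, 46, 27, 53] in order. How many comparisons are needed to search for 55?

Search path for 55: 8 -> 30 -> 55
Found: True
Comparisons: 3


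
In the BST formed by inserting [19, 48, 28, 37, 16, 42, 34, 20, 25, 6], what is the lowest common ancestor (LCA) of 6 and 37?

Tree insertion order: [19, 48, 28, 37, 16, 42, 34, 20, 25, 6]
Tree (level-order array): [19, 16, 48, 6, None, 28, None, None, None, 20, 37, None, 25, 34, 42]
In a BST, the LCA of p=6, q=37 is the first node v on the
root-to-leaf path with p <= v <= q (go left if both < v, right if both > v).
Walk from root:
  at 19: 6 <= 19 <= 37, this is the LCA
LCA = 19


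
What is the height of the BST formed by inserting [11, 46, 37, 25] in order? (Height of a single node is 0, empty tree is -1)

Insertion order: [11, 46, 37, 25]
Tree (level-order array): [11, None, 46, 37, None, 25]
Compute height bottom-up (empty subtree = -1):
  height(25) = 1 + max(-1, -1) = 0
  height(37) = 1 + max(0, -1) = 1
  height(46) = 1 + max(1, -1) = 2
  height(11) = 1 + max(-1, 2) = 3
Height = 3


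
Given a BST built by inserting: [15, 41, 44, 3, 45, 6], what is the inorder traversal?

Tree insertion order: [15, 41, 44, 3, 45, 6]
Tree (level-order array): [15, 3, 41, None, 6, None, 44, None, None, None, 45]
Inorder traversal: [3, 6, 15, 41, 44, 45]


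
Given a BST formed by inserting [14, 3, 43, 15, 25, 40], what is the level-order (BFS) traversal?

Tree insertion order: [14, 3, 43, 15, 25, 40]
Tree (level-order array): [14, 3, 43, None, None, 15, None, None, 25, None, 40]
BFS from the root, enqueuing left then right child of each popped node:
  queue [14] -> pop 14, enqueue [3, 43], visited so far: [14]
  queue [3, 43] -> pop 3, enqueue [none], visited so far: [14, 3]
  queue [43] -> pop 43, enqueue [15], visited so far: [14, 3, 43]
  queue [15] -> pop 15, enqueue [25], visited so far: [14, 3, 43, 15]
  queue [25] -> pop 25, enqueue [40], visited so far: [14, 3, 43, 15, 25]
  queue [40] -> pop 40, enqueue [none], visited so far: [14, 3, 43, 15, 25, 40]
Result: [14, 3, 43, 15, 25, 40]


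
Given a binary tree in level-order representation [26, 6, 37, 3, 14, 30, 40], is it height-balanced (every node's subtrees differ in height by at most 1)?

Tree (level-order array): [26, 6, 37, 3, 14, 30, 40]
Definition: a tree is height-balanced if, at every node, |h(left) - h(right)| <= 1 (empty subtree has height -1).
Bottom-up per-node check:
  node 3: h_left=-1, h_right=-1, diff=0 [OK], height=0
  node 14: h_left=-1, h_right=-1, diff=0 [OK], height=0
  node 6: h_left=0, h_right=0, diff=0 [OK], height=1
  node 30: h_left=-1, h_right=-1, diff=0 [OK], height=0
  node 40: h_left=-1, h_right=-1, diff=0 [OK], height=0
  node 37: h_left=0, h_right=0, diff=0 [OK], height=1
  node 26: h_left=1, h_right=1, diff=0 [OK], height=2
All nodes satisfy the balance condition.
Result: Balanced


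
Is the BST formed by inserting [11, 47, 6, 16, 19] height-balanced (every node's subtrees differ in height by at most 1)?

Tree (level-order array): [11, 6, 47, None, None, 16, None, None, 19]
Definition: a tree is height-balanced if, at every node, |h(left) - h(right)| <= 1 (empty subtree has height -1).
Bottom-up per-node check:
  node 6: h_left=-1, h_right=-1, diff=0 [OK], height=0
  node 19: h_left=-1, h_right=-1, diff=0 [OK], height=0
  node 16: h_left=-1, h_right=0, diff=1 [OK], height=1
  node 47: h_left=1, h_right=-1, diff=2 [FAIL (|1--1|=2 > 1)], height=2
  node 11: h_left=0, h_right=2, diff=2 [FAIL (|0-2|=2 > 1)], height=3
Node 47 violates the condition: |1 - -1| = 2 > 1.
Result: Not balanced


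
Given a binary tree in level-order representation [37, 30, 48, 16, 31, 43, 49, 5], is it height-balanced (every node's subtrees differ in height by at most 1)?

Tree (level-order array): [37, 30, 48, 16, 31, 43, 49, 5]
Definition: a tree is height-balanced if, at every node, |h(left) - h(right)| <= 1 (empty subtree has height -1).
Bottom-up per-node check:
  node 5: h_left=-1, h_right=-1, diff=0 [OK], height=0
  node 16: h_left=0, h_right=-1, diff=1 [OK], height=1
  node 31: h_left=-1, h_right=-1, diff=0 [OK], height=0
  node 30: h_left=1, h_right=0, diff=1 [OK], height=2
  node 43: h_left=-1, h_right=-1, diff=0 [OK], height=0
  node 49: h_left=-1, h_right=-1, diff=0 [OK], height=0
  node 48: h_left=0, h_right=0, diff=0 [OK], height=1
  node 37: h_left=2, h_right=1, diff=1 [OK], height=3
All nodes satisfy the balance condition.
Result: Balanced


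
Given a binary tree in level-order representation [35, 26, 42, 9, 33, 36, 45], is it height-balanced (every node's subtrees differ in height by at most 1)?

Tree (level-order array): [35, 26, 42, 9, 33, 36, 45]
Definition: a tree is height-balanced if, at every node, |h(left) - h(right)| <= 1 (empty subtree has height -1).
Bottom-up per-node check:
  node 9: h_left=-1, h_right=-1, diff=0 [OK], height=0
  node 33: h_left=-1, h_right=-1, diff=0 [OK], height=0
  node 26: h_left=0, h_right=0, diff=0 [OK], height=1
  node 36: h_left=-1, h_right=-1, diff=0 [OK], height=0
  node 45: h_left=-1, h_right=-1, diff=0 [OK], height=0
  node 42: h_left=0, h_right=0, diff=0 [OK], height=1
  node 35: h_left=1, h_right=1, diff=0 [OK], height=2
All nodes satisfy the balance condition.
Result: Balanced


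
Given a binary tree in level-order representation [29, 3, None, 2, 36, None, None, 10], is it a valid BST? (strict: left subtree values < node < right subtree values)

Level-order array: [29, 3, None, 2, 36, None, None, 10]
Validate using subtree bounds (lo, hi): at each node, require lo < value < hi,
then recurse left with hi=value and right with lo=value.
Preorder trace (stopping at first violation):
  at node 29 with bounds (-inf, +inf): OK
  at node 3 with bounds (-inf, 29): OK
  at node 2 with bounds (-inf, 3): OK
  at node 36 with bounds (3, 29): VIOLATION
Node 36 violates its bound: not (3 < 36 < 29).
Result: Not a valid BST


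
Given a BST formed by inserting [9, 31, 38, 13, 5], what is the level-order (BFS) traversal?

Tree insertion order: [9, 31, 38, 13, 5]
Tree (level-order array): [9, 5, 31, None, None, 13, 38]
BFS from the root, enqueuing left then right child of each popped node:
  queue [9] -> pop 9, enqueue [5, 31], visited so far: [9]
  queue [5, 31] -> pop 5, enqueue [none], visited so far: [9, 5]
  queue [31] -> pop 31, enqueue [13, 38], visited so far: [9, 5, 31]
  queue [13, 38] -> pop 13, enqueue [none], visited so far: [9, 5, 31, 13]
  queue [38] -> pop 38, enqueue [none], visited so far: [9, 5, 31, 13, 38]
Result: [9, 5, 31, 13, 38]


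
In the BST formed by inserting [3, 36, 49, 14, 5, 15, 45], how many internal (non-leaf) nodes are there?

Tree built from: [3, 36, 49, 14, 5, 15, 45]
Tree (level-order array): [3, None, 36, 14, 49, 5, 15, 45]
Rule: An internal node has at least one child.
Per-node child counts:
  node 3: 1 child(ren)
  node 36: 2 child(ren)
  node 14: 2 child(ren)
  node 5: 0 child(ren)
  node 15: 0 child(ren)
  node 49: 1 child(ren)
  node 45: 0 child(ren)
Matching nodes: [3, 36, 14, 49]
Count of internal (non-leaf) nodes: 4


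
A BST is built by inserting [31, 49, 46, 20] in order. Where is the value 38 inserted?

Starting tree (level order): [31, 20, 49, None, None, 46]
Insertion path: 31 -> 49 -> 46
Result: insert 38 as left child of 46
Final tree (level order): [31, 20, 49, None, None, 46, None, 38]


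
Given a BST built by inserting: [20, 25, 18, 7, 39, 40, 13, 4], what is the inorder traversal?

Tree insertion order: [20, 25, 18, 7, 39, 40, 13, 4]
Tree (level-order array): [20, 18, 25, 7, None, None, 39, 4, 13, None, 40]
Inorder traversal: [4, 7, 13, 18, 20, 25, 39, 40]


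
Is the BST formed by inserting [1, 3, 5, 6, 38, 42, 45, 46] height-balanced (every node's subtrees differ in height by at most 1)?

Tree (level-order array): [1, None, 3, None, 5, None, 6, None, 38, None, 42, None, 45, None, 46]
Definition: a tree is height-balanced if, at every node, |h(left) - h(right)| <= 1 (empty subtree has height -1).
Bottom-up per-node check:
  node 46: h_left=-1, h_right=-1, diff=0 [OK], height=0
  node 45: h_left=-1, h_right=0, diff=1 [OK], height=1
  node 42: h_left=-1, h_right=1, diff=2 [FAIL (|-1-1|=2 > 1)], height=2
  node 38: h_left=-1, h_right=2, diff=3 [FAIL (|-1-2|=3 > 1)], height=3
  node 6: h_left=-1, h_right=3, diff=4 [FAIL (|-1-3|=4 > 1)], height=4
  node 5: h_left=-1, h_right=4, diff=5 [FAIL (|-1-4|=5 > 1)], height=5
  node 3: h_left=-1, h_right=5, diff=6 [FAIL (|-1-5|=6 > 1)], height=6
  node 1: h_left=-1, h_right=6, diff=7 [FAIL (|-1-6|=7 > 1)], height=7
Node 42 violates the condition: |-1 - 1| = 2 > 1.
Result: Not balanced


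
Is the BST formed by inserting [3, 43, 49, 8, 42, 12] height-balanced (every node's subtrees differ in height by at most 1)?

Tree (level-order array): [3, None, 43, 8, 49, None, 42, None, None, 12]
Definition: a tree is height-balanced if, at every node, |h(left) - h(right)| <= 1 (empty subtree has height -1).
Bottom-up per-node check:
  node 12: h_left=-1, h_right=-1, diff=0 [OK], height=0
  node 42: h_left=0, h_right=-1, diff=1 [OK], height=1
  node 8: h_left=-1, h_right=1, diff=2 [FAIL (|-1-1|=2 > 1)], height=2
  node 49: h_left=-1, h_right=-1, diff=0 [OK], height=0
  node 43: h_left=2, h_right=0, diff=2 [FAIL (|2-0|=2 > 1)], height=3
  node 3: h_left=-1, h_right=3, diff=4 [FAIL (|-1-3|=4 > 1)], height=4
Node 8 violates the condition: |-1 - 1| = 2 > 1.
Result: Not balanced


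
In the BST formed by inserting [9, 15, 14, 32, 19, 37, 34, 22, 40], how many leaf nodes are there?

Tree built from: [9, 15, 14, 32, 19, 37, 34, 22, 40]
Tree (level-order array): [9, None, 15, 14, 32, None, None, 19, 37, None, 22, 34, 40]
Rule: A leaf has 0 children.
Per-node child counts:
  node 9: 1 child(ren)
  node 15: 2 child(ren)
  node 14: 0 child(ren)
  node 32: 2 child(ren)
  node 19: 1 child(ren)
  node 22: 0 child(ren)
  node 37: 2 child(ren)
  node 34: 0 child(ren)
  node 40: 0 child(ren)
Matching nodes: [14, 22, 34, 40]
Count of leaf nodes: 4


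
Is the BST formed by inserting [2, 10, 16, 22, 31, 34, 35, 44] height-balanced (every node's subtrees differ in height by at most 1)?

Tree (level-order array): [2, None, 10, None, 16, None, 22, None, 31, None, 34, None, 35, None, 44]
Definition: a tree is height-balanced if, at every node, |h(left) - h(right)| <= 1 (empty subtree has height -1).
Bottom-up per-node check:
  node 44: h_left=-1, h_right=-1, diff=0 [OK], height=0
  node 35: h_left=-1, h_right=0, diff=1 [OK], height=1
  node 34: h_left=-1, h_right=1, diff=2 [FAIL (|-1-1|=2 > 1)], height=2
  node 31: h_left=-1, h_right=2, diff=3 [FAIL (|-1-2|=3 > 1)], height=3
  node 22: h_left=-1, h_right=3, diff=4 [FAIL (|-1-3|=4 > 1)], height=4
  node 16: h_left=-1, h_right=4, diff=5 [FAIL (|-1-4|=5 > 1)], height=5
  node 10: h_left=-1, h_right=5, diff=6 [FAIL (|-1-5|=6 > 1)], height=6
  node 2: h_left=-1, h_right=6, diff=7 [FAIL (|-1-6|=7 > 1)], height=7
Node 34 violates the condition: |-1 - 1| = 2 > 1.
Result: Not balanced


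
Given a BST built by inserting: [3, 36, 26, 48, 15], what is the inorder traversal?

Tree insertion order: [3, 36, 26, 48, 15]
Tree (level-order array): [3, None, 36, 26, 48, 15]
Inorder traversal: [3, 15, 26, 36, 48]


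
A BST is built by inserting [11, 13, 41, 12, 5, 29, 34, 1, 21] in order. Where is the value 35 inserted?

Starting tree (level order): [11, 5, 13, 1, None, 12, 41, None, None, None, None, 29, None, 21, 34]
Insertion path: 11 -> 13 -> 41 -> 29 -> 34
Result: insert 35 as right child of 34
Final tree (level order): [11, 5, 13, 1, None, 12, 41, None, None, None, None, 29, None, 21, 34, None, None, None, 35]


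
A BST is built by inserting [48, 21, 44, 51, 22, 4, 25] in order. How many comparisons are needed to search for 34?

Search path for 34: 48 -> 21 -> 44 -> 22 -> 25
Found: False
Comparisons: 5


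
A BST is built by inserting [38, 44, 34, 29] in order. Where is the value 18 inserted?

Starting tree (level order): [38, 34, 44, 29]
Insertion path: 38 -> 34 -> 29
Result: insert 18 as left child of 29
Final tree (level order): [38, 34, 44, 29, None, None, None, 18]


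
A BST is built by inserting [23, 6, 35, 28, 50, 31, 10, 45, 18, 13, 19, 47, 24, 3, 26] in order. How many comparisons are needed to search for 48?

Search path for 48: 23 -> 35 -> 50 -> 45 -> 47
Found: False
Comparisons: 5


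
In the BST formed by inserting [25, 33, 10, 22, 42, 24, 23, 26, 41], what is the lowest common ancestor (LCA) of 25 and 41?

Tree insertion order: [25, 33, 10, 22, 42, 24, 23, 26, 41]
Tree (level-order array): [25, 10, 33, None, 22, 26, 42, None, 24, None, None, 41, None, 23]
In a BST, the LCA of p=25, q=41 is the first node v on the
root-to-leaf path with p <= v <= q (go left if both < v, right if both > v).
Walk from root:
  at 25: 25 <= 25 <= 41, this is the LCA
LCA = 25


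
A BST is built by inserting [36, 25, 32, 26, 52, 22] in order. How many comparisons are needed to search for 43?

Search path for 43: 36 -> 52
Found: False
Comparisons: 2


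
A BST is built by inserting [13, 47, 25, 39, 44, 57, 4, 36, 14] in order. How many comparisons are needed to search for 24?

Search path for 24: 13 -> 47 -> 25 -> 14
Found: False
Comparisons: 4


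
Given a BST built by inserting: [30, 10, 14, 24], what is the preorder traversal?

Tree insertion order: [30, 10, 14, 24]
Tree (level-order array): [30, 10, None, None, 14, None, 24]
Preorder traversal: [30, 10, 14, 24]


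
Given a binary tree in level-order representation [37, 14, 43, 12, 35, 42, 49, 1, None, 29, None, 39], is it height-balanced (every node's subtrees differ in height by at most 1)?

Tree (level-order array): [37, 14, 43, 12, 35, 42, 49, 1, None, 29, None, 39]
Definition: a tree is height-balanced if, at every node, |h(left) - h(right)| <= 1 (empty subtree has height -1).
Bottom-up per-node check:
  node 1: h_left=-1, h_right=-1, diff=0 [OK], height=0
  node 12: h_left=0, h_right=-1, diff=1 [OK], height=1
  node 29: h_left=-1, h_right=-1, diff=0 [OK], height=0
  node 35: h_left=0, h_right=-1, diff=1 [OK], height=1
  node 14: h_left=1, h_right=1, diff=0 [OK], height=2
  node 39: h_left=-1, h_right=-1, diff=0 [OK], height=0
  node 42: h_left=0, h_right=-1, diff=1 [OK], height=1
  node 49: h_left=-1, h_right=-1, diff=0 [OK], height=0
  node 43: h_left=1, h_right=0, diff=1 [OK], height=2
  node 37: h_left=2, h_right=2, diff=0 [OK], height=3
All nodes satisfy the balance condition.
Result: Balanced


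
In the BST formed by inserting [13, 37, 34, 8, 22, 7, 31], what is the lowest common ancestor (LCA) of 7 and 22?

Tree insertion order: [13, 37, 34, 8, 22, 7, 31]
Tree (level-order array): [13, 8, 37, 7, None, 34, None, None, None, 22, None, None, 31]
In a BST, the LCA of p=7, q=22 is the first node v on the
root-to-leaf path with p <= v <= q (go left if both < v, right if both > v).
Walk from root:
  at 13: 7 <= 13 <= 22, this is the LCA
LCA = 13


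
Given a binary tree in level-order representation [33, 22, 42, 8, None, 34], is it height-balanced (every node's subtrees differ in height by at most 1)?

Tree (level-order array): [33, 22, 42, 8, None, 34]
Definition: a tree is height-balanced if, at every node, |h(left) - h(right)| <= 1 (empty subtree has height -1).
Bottom-up per-node check:
  node 8: h_left=-1, h_right=-1, diff=0 [OK], height=0
  node 22: h_left=0, h_right=-1, diff=1 [OK], height=1
  node 34: h_left=-1, h_right=-1, diff=0 [OK], height=0
  node 42: h_left=0, h_right=-1, diff=1 [OK], height=1
  node 33: h_left=1, h_right=1, diff=0 [OK], height=2
All nodes satisfy the balance condition.
Result: Balanced


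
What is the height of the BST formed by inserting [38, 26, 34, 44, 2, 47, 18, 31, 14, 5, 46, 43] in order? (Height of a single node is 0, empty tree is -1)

Insertion order: [38, 26, 34, 44, 2, 47, 18, 31, 14, 5, 46, 43]
Tree (level-order array): [38, 26, 44, 2, 34, 43, 47, None, 18, 31, None, None, None, 46, None, 14, None, None, None, None, None, 5]
Compute height bottom-up (empty subtree = -1):
  height(5) = 1 + max(-1, -1) = 0
  height(14) = 1 + max(0, -1) = 1
  height(18) = 1 + max(1, -1) = 2
  height(2) = 1 + max(-1, 2) = 3
  height(31) = 1 + max(-1, -1) = 0
  height(34) = 1 + max(0, -1) = 1
  height(26) = 1 + max(3, 1) = 4
  height(43) = 1 + max(-1, -1) = 0
  height(46) = 1 + max(-1, -1) = 0
  height(47) = 1 + max(0, -1) = 1
  height(44) = 1 + max(0, 1) = 2
  height(38) = 1 + max(4, 2) = 5
Height = 5


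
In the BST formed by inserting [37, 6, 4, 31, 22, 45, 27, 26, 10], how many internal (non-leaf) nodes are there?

Tree built from: [37, 6, 4, 31, 22, 45, 27, 26, 10]
Tree (level-order array): [37, 6, 45, 4, 31, None, None, None, None, 22, None, 10, 27, None, None, 26]
Rule: An internal node has at least one child.
Per-node child counts:
  node 37: 2 child(ren)
  node 6: 2 child(ren)
  node 4: 0 child(ren)
  node 31: 1 child(ren)
  node 22: 2 child(ren)
  node 10: 0 child(ren)
  node 27: 1 child(ren)
  node 26: 0 child(ren)
  node 45: 0 child(ren)
Matching nodes: [37, 6, 31, 22, 27]
Count of internal (non-leaf) nodes: 5


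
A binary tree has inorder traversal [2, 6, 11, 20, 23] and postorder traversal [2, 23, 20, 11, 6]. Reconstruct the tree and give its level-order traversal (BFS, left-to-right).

Inorder:   [2, 6, 11, 20, 23]
Postorder: [2, 23, 20, 11, 6]
Algorithm: postorder visits root last, so walk postorder right-to-left;
each value is the root of the current inorder slice — split it at that
value, recurse on the right subtree first, then the left.
Recursive splits:
  root=6; inorder splits into left=[2], right=[11, 20, 23]
  root=11; inorder splits into left=[], right=[20, 23]
  root=20; inorder splits into left=[], right=[23]
  root=23; inorder splits into left=[], right=[]
  root=2; inorder splits into left=[], right=[]
Reconstructed level-order: [6, 2, 11, 20, 23]


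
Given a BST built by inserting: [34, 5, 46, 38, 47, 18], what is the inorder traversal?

Tree insertion order: [34, 5, 46, 38, 47, 18]
Tree (level-order array): [34, 5, 46, None, 18, 38, 47]
Inorder traversal: [5, 18, 34, 38, 46, 47]


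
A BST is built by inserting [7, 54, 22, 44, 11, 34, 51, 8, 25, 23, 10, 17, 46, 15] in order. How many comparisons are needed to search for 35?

Search path for 35: 7 -> 54 -> 22 -> 44 -> 34
Found: False
Comparisons: 5


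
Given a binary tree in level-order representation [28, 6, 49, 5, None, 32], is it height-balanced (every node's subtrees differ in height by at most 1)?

Tree (level-order array): [28, 6, 49, 5, None, 32]
Definition: a tree is height-balanced if, at every node, |h(left) - h(right)| <= 1 (empty subtree has height -1).
Bottom-up per-node check:
  node 5: h_left=-1, h_right=-1, diff=0 [OK], height=0
  node 6: h_left=0, h_right=-1, diff=1 [OK], height=1
  node 32: h_left=-1, h_right=-1, diff=0 [OK], height=0
  node 49: h_left=0, h_right=-1, diff=1 [OK], height=1
  node 28: h_left=1, h_right=1, diff=0 [OK], height=2
All nodes satisfy the balance condition.
Result: Balanced


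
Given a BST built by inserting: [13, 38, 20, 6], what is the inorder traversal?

Tree insertion order: [13, 38, 20, 6]
Tree (level-order array): [13, 6, 38, None, None, 20]
Inorder traversal: [6, 13, 20, 38]


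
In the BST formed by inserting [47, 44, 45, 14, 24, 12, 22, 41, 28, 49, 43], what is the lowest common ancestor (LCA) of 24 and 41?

Tree insertion order: [47, 44, 45, 14, 24, 12, 22, 41, 28, 49, 43]
Tree (level-order array): [47, 44, 49, 14, 45, None, None, 12, 24, None, None, None, None, 22, 41, None, None, 28, 43]
In a BST, the LCA of p=24, q=41 is the first node v on the
root-to-leaf path with p <= v <= q (go left if both < v, right if both > v).
Walk from root:
  at 47: both 24 and 41 < 47, go left
  at 44: both 24 and 41 < 44, go left
  at 14: both 24 and 41 > 14, go right
  at 24: 24 <= 24 <= 41, this is the LCA
LCA = 24


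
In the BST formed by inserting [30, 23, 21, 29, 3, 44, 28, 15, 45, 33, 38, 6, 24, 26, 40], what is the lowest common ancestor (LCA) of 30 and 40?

Tree insertion order: [30, 23, 21, 29, 3, 44, 28, 15, 45, 33, 38, 6, 24, 26, 40]
Tree (level-order array): [30, 23, 44, 21, 29, 33, 45, 3, None, 28, None, None, 38, None, None, None, 15, 24, None, None, 40, 6, None, None, 26]
In a BST, the LCA of p=30, q=40 is the first node v on the
root-to-leaf path with p <= v <= q (go left if both < v, right if both > v).
Walk from root:
  at 30: 30 <= 30 <= 40, this is the LCA
LCA = 30


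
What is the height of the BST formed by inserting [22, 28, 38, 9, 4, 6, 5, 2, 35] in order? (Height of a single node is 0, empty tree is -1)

Insertion order: [22, 28, 38, 9, 4, 6, 5, 2, 35]
Tree (level-order array): [22, 9, 28, 4, None, None, 38, 2, 6, 35, None, None, None, 5]
Compute height bottom-up (empty subtree = -1):
  height(2) = 1 + max(-1, -1) = 0
  height(5) = 1 + max(-1, -1) = 0
  height(6) = 1 + max(0, -1) = 1
  height(4) = 1 + max(0, 1) = 2
  height(9) = 1 + max(2, -1) = 3
  height(35) = 1 + max(-1, -1) = 0
  height(38) = 1 + max(0, -1) = 1
  height(28) = 1 + max(-1, 1) = 2
  height(22) = 1 + max(3, 2) = 4
Height = 4


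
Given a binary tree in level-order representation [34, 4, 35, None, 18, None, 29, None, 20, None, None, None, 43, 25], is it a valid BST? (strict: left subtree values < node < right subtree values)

Level-order array: [34, 4, 35, None, 18, None, 29, None, 20, None, None, None, 43, 25]
Validate using subtree bounds (lo, hi): at each node, require lo < value < hi,
then recurse left with hi=value and right with lo=value.
Preorder trace (stopping at first violation):
  at node 34 with bounds (-inf, +inf): OK
  at node 4 with bounds (-inf, 34): OK
  at node 18 with bounds (4, 34): OK
  at node 20 with bounds (18, 34): OK
  at node 43 with bounds (20, 34): VIOLATION
Node 43 violates its bound: not (20 < 43 < 34).
Result: Not a valid BST


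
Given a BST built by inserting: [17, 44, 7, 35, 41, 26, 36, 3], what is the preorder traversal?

Tree insertion order: [17, 44, 7, 35, 41, 26, 36, 3]
Tree (level-order array): [17, 7, 44, 3, None, 35, None, None, None, 26, 41, None, None, 36]
Preorder traversal: [17, 7, 3, 44, 35, 26, 41, 36]


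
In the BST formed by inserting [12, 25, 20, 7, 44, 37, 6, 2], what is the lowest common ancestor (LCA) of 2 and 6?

Tree insertion order: [12, 25, 20, 7, 44, 37, 6, 2]
Tree (level-order array): [12, 7, 25, 6, None, 20, 44, 2, None, None, None, 37]
In a BST, the LCA of p=2, q=6 is the first node v on the
root-to-leaf path with p <= v <= q (go left if both < v, right if both > v).
Walk from root:
  at 12: both 2 and 6 < 12, go left
  at 7: both 2 and 6 < 7, go left
  at 6: 2 <= 6 <= 6, this is the LCA
LCA = 6


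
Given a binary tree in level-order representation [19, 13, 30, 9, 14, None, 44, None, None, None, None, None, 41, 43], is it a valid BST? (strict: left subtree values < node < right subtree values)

Level-order array: [19, 13, 30, 9, 14, None, 44, None, None, None, None, None, 41, 43]
Validate using subtree bounds (lo, hi): at each node, require lo < value < hi,
then recurse left with hi=value and right with lo=value.
Preorder trace (stopping at first violation):
  at node 19 with bounds (-inf, +inf): OK
  at node 13 with bounds (-inf, 19): OK
  at node 9 with bounds (-inf, 13): OK
  at node 14 with bounds (13, 19): OK
  at node 30 with bounds (19, +inf): OK
  at node 44 with bounds (30, +inf): OK
  at node 41 with bounds (44, +inf): VIOLATION
Node 41 violates its bound: not (44 < 41 < +inf).
Result: Not a valid BST
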